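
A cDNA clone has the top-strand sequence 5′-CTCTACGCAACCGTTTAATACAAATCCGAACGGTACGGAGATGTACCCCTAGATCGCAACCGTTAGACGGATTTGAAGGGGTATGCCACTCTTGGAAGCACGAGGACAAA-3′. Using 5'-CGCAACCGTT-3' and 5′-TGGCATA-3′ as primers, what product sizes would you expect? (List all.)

The forward primer CGCAACCGTT matches the top strand at positions 6–15, 55–64.
The reverse primer's reverse complement is TATGCCA, matching at positions 82–88.
Each forward site pairs with the reverse site to give a product ending at position 88: sizes 83, 34 bp.

83 bp, 34 bp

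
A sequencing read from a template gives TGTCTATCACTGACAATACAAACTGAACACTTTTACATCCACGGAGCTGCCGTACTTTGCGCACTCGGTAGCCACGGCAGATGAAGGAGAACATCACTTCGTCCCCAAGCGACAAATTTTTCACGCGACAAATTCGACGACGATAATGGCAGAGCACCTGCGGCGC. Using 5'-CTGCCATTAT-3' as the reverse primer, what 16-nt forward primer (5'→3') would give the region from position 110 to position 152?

5'-CGACAAATTTTTCACG-3'

The reverse primer's reverse complement ATAATGGCAG matches the template at positions 143–152; the product starts at position 110.
The forward primer is identical to the top strand over positions 110–125: CGACAAATTTTTCACG.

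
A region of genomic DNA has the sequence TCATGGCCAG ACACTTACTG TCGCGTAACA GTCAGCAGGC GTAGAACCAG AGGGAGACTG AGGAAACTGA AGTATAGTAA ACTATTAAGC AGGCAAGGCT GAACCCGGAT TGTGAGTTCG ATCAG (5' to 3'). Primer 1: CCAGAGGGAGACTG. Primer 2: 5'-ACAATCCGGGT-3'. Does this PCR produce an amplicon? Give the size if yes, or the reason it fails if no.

Yes — a 67 bp product.

Primer 1 (CCAGAGGGAGACTG) matches the top strand at positions 47–60; it acts as a forward primer.
Primer 2's reverse complement is ACCCGGATTGT, matching the top strand at positions 103–113; it acts as a reverse primer.
The 3' ends face each other across positions 47–113, giving a 67 bp product.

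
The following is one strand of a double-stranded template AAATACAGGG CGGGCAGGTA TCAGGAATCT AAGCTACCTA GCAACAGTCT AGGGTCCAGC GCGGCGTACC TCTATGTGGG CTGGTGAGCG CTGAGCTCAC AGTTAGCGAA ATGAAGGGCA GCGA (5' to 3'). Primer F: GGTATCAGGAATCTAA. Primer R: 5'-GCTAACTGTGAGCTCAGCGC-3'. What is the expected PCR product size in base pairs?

The forward primer matches the template at positions 17–32.
Taking the reverse complement of GCTAACTGTGAGCTCAGCGC gives GCGCTGAGCTCACAGTTAGC, found at positions 88–107 on the template; the primer anneals here to the top strand with its 3' end pointing upstream.
The product runs from position 17 to position 107, so its length is 107 − 17 + 1 = 91 bp.

91 bp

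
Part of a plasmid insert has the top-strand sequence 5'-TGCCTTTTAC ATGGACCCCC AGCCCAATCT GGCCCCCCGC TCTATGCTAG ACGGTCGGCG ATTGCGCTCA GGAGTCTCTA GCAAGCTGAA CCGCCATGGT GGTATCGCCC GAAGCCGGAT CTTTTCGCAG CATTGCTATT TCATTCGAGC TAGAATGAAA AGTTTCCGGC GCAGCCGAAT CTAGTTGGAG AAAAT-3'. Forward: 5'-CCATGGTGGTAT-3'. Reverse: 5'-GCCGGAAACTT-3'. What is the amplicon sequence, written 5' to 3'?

Forward primer CCATGGTGGTAT is found on the top strand at positions 94–105.
Reverse complement of the reverse primer: AAGTTTCCGGC. This occurs on the top strand at positions 160–170.
The product is the template from position 94 through 170 (77 bp).

5'-CCATGGTGGTATCGCCCGAAGCCGGATCTTTTCGCAGCATTGCTATTTCATTCGAGCTAGAATGAAAAGTTTCCGGC-3'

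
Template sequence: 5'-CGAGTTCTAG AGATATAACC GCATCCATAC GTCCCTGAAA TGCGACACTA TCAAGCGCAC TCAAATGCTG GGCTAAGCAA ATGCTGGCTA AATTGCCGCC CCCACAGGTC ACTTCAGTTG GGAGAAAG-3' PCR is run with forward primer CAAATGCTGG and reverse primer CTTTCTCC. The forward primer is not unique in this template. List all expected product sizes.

The forward primer CAAATGCTGG matches the top strand at positions 62–71, 78–87.
The reverse primer's reverse complement is GGAGAAAG, matching at positions 121–128.
Each forward site pairs with the reverse site to give a product ending at position 128: sizes 67, 51 bp.

67 bp, 51 bp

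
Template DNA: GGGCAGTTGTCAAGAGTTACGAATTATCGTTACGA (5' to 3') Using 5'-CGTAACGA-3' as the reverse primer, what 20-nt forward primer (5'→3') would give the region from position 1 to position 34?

The reverse primer's reverse complement TCGTTACG matches the template at positions 27–34; the product starts at position 1.
The forward primer is identical to the top strand over positions 1–20: GGGCAGTTGTCAAGAGTTAC.

5'-GGGCAGTTGTCAAGAGTTAC-3'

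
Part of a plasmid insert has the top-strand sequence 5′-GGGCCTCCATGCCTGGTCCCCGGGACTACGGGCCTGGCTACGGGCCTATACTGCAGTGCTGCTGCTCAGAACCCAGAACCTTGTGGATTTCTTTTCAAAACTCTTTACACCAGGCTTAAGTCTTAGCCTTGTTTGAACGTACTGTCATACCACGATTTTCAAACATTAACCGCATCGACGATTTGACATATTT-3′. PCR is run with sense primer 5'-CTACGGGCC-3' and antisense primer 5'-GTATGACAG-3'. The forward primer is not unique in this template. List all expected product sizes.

125 bp, 113 bp

The forward primer CTACGGGCC matches the top strand at positions 26–34, 38–46.
The reverse primer's reverse complement is CTGTCATAC, matching at positions 142–150.
Each forward site pairs with the reverse site to give a product ending at position 150: sizes 125, 113 bp.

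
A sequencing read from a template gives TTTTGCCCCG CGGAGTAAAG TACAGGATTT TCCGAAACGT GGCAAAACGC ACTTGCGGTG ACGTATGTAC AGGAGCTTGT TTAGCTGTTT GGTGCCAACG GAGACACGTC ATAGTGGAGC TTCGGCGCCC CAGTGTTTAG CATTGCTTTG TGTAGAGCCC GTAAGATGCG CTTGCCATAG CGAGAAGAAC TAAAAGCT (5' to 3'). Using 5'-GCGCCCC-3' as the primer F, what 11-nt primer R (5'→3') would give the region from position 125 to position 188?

The product's 3' end on the top strand is position 188.
The reverse primer anneals to the top strand over positions 178–188, i.e. to TAGCGAGAAGA.
Its sequence written 5'→3' is the reverse complement: TCTTCTCGCTA.

5'-TCTTCTCGCTA-3'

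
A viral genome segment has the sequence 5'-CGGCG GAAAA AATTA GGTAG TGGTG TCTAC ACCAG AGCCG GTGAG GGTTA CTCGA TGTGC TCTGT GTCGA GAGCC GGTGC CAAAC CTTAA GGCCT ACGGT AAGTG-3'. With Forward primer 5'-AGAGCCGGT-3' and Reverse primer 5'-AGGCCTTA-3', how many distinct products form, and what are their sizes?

Two products: 62 bp, 26 bp

The forward primer AGAGCCGGT matches the top strand at positions 34–42, 70–78.
The reverse primer's reverse complement is TAAGGCCT, matching at positions 88–95.
Each forward site pairs with the reverse site to give a product ending at position 95: sizes 62, 26 bp.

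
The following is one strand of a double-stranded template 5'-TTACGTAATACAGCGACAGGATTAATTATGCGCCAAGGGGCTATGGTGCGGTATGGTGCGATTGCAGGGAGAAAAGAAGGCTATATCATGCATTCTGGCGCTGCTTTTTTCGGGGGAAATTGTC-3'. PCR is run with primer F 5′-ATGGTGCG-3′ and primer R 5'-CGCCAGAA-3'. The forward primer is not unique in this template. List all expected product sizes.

The forward primer ATGGTGCG matches the top strand at positions 43–50, 53–60.
The reverse primer's reverse complement is TTCTGGCG, matching at positions 93–100.
Each forward site pairs with the reverse site to give a product ending at position 100: sizes 58, 48 bp.

58 bp, 48 bp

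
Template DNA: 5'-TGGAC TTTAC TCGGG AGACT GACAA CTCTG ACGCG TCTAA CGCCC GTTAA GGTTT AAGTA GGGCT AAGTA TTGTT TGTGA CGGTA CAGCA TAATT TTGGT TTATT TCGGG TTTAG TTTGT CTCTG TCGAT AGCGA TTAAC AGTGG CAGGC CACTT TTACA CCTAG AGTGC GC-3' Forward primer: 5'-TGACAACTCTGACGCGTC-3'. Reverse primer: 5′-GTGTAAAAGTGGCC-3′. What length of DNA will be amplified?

Scanning the template, TGACAACTCTGACGCGTC occurs at positions 20–37; this primer anneals to the bottom strand there with its 3' end pointing downstream.
Taking the reverse complement of GTGTAAAAGTGGCC gives GGCCACTTTTACAC, found at positions 148–161 on the template; the primer anneals here to the top strand with its 3' end pointing upstream.
The product runs from position 20 to position 161, so its length is 161 − 20 + 1 = 142 bp.

142 bp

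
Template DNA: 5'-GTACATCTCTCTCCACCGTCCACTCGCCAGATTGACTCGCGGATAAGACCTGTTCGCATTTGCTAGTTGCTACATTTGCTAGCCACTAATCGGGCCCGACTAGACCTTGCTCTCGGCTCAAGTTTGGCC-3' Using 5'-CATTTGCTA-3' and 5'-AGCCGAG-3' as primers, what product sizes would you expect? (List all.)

62 bp, 46 bp

The forward primer CATTTGCTA matches the top strand at positions 57–65, 73–81.
The reverse primer's reverse complement is CTCGGCT, matching at positions 112–118.
Each forward site pairs with the reverse site to give a product ending at position 118: sizes 62, 46 bp.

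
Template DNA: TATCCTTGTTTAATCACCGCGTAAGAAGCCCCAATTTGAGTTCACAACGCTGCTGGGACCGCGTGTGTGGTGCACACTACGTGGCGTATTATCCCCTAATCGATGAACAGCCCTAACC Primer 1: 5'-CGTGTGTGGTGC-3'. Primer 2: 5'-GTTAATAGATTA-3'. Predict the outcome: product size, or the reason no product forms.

Primer 2 (GTTAATAGATTA) does not match the top strand, and its reverse complement TAATCTATTAAC does not match either.
With no annealing site for primer 2, no amplification occurs.

No product — primer 2 has no binding site in the template.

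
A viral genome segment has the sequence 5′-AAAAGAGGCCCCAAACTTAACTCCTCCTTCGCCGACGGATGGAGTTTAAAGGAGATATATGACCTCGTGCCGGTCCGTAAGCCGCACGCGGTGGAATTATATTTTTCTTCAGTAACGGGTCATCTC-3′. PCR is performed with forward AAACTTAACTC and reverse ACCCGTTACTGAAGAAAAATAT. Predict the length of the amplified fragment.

108 bp

Scanning the template, AAACTTAACTC occurs at positions 13–23; this primer anneals to the bottom strand there with its 3' end pointing downstream.
Reverse complement of the reverse primer: ATATTTTTCTTCAGTAACGGGT. This occurs on the top strand at positions 99–120.
The product runs from position 13 to position 120, so its length is 120 − 13 + 1 = 108 bp.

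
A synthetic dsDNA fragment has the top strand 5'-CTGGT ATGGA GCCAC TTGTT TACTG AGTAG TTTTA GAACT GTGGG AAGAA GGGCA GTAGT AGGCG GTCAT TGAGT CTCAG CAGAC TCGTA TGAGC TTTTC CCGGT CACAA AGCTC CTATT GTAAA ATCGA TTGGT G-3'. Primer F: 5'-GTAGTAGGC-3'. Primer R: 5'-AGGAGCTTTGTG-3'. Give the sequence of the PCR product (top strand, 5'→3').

Scanning the template, GTAGTAGGC occurs at positions 56–64; this primer anneals to the bottom strand there with its 3' end pointing downstream.
Taking the reverse complement of AGGAGCTTTGTG gives CACAAAGCTCCT, found at positions 106–117 on the template; the primer anneals here to the top strand with its 3' end pointing upstream.
The product is the template from position 56 through 117 (62 bp).

5'-GTAGTAGGCGGTCATTGAGTCTCAGCAGACTCGTATGAGCTTTTCCCGGTCACAAAGCTCCT-3'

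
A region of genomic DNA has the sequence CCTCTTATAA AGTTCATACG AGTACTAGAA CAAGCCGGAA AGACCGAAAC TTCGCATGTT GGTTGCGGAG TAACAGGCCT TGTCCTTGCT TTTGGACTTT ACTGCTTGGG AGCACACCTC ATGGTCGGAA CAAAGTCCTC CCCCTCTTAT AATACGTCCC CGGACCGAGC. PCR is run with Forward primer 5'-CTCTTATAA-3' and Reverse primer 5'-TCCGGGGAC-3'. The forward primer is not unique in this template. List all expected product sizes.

163 bp, 21 bp

The forward primer CTCTTATAA matches the top strand at positions 2–10, 144–152.
The reverse primer's reverse complement is GTCCCCGGA, matching at positions 156–164.
Each forward site pairs with the reverse site to give a product ending at position 164: sizes 163, 21 bp.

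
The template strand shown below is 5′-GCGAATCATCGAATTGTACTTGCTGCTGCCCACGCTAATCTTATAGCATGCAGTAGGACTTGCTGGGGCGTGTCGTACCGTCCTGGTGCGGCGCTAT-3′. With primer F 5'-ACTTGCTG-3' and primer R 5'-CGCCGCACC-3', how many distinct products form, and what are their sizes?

Two products: 76 bp, 36 bp

The forward primer ACTTGCTG matches the top strand at positions 18–25, 58–65.
The reverse primer's reverse complement is GGTGCGGCG, matching at positions 85–93.
Each forward site pairs with the reverse site to give a product ending at position 93: sizes 76, 36 bp.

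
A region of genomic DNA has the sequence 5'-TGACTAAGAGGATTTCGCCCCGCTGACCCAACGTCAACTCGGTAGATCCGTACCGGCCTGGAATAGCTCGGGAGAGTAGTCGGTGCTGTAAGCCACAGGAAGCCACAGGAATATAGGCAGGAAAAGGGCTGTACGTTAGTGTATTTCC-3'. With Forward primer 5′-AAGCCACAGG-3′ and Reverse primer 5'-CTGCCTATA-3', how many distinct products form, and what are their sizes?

The forward primer AAGCCACAGG matches the top strand at positions 90–99, 100–109.
The reverse primer's reverse complement is TATAGGCAG, matching at positions 112–120.
Each forward site pairs with the reverse site to give a product ending at position 120: sizes 31, 21 bp.

Two products: 31 bp, 21 bp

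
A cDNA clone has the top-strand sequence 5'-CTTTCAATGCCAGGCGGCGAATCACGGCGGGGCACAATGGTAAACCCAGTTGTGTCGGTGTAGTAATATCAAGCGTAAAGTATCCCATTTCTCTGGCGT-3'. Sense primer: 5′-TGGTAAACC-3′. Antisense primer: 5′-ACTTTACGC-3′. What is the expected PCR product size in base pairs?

44 bp

The forward primer matches the template at positions 38–46.
Taking the reverse complement of ACTTTACGC gives GCGTAAAGT, found at positions 73–81 on the template; the primer anneals here to the top strand with its 3' end pointing upstream.
Product length = (reverse-primer end) − (forward-primer start) + 1 = 81 − 38 + 1 = 44 bp.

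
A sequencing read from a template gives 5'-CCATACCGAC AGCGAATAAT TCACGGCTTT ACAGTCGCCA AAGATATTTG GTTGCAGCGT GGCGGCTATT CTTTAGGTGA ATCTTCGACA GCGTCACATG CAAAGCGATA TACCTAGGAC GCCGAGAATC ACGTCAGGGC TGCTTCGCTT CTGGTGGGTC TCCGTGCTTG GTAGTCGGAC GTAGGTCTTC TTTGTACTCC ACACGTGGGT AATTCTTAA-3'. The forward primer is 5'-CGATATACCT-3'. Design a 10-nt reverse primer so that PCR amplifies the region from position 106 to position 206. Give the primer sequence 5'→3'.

The product's 3' end on the top strand is position 206.
The reverse primer anneals to the top strand over positions 197–206, i.e. to CTCCACACGT.
Its sequence written 5'→3' is the reverse complement: ACGTGTGGAG.

5'-ACGTGTGGAG-3'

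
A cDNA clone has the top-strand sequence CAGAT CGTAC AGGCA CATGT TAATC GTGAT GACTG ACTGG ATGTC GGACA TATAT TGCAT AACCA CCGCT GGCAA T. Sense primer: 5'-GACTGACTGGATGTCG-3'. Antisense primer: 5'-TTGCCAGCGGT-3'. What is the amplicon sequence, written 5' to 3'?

5'-GACTGACTGGATGTCGGACATATATTGCATAACCACCGCTGGCAA-3'

Forward primer GACTGACTGGATGTCG is found on the top strand at positions 31–46.
Taking the reverse complement of TTGCCAGCGGT gives ACCGCTGGCAA, found at positions 65–75 on the template; the primer anneals here to the top strand with its 3' end pointing upstream.
The product is the template from position 31 through 75 (45 bp).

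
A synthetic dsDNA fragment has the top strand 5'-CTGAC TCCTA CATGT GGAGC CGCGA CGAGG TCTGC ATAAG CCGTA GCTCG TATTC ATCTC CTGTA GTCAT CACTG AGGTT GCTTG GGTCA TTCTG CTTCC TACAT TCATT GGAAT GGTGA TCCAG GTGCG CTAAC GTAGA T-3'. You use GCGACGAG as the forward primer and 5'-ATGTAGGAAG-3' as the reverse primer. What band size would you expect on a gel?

Forward primer GCGACGAG is found on the top strand at positions 22–29.
Reverse complement of the reverse primer: CTTCCTACAT. This occurs on the top strand at positions 96–105.
Product length = (reverse-primer end) − (forward-primer start) + 1 = 105 − 22 + 1 = 84 bp.

84 bp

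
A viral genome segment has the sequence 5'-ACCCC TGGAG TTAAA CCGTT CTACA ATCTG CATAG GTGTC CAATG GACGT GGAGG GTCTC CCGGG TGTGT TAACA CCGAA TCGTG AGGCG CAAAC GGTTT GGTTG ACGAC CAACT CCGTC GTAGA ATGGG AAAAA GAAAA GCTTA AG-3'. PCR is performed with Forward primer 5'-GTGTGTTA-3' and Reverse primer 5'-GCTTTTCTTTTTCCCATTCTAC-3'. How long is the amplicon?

78 bp

Forward primer GTGTGTTA is found on the top strand at positions 65–72.
Taking the reverse complement of GCTTTTCTTTTTCCCATTCTAC gives GTAGAATGGGAAAAAGAAAAGC, found at positions 121–142 on the template; the primer anneals here to the top strand with its 3' end pointing upstream.
The product runs from position 65 to position 142, so its length is 142 − 65 + 1 = 78 bp.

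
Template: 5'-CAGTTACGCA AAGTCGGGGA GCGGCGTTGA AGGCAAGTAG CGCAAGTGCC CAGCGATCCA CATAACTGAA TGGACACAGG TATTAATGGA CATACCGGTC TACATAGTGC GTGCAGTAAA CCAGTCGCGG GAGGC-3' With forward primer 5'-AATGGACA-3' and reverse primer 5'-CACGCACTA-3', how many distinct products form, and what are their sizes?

The forward primer AATGGACA matches the top strand at positions 69–76, 85–92.
The reverse primer's reverse complement is TAGTGCGTG, matching at positions 105–113.
Each forward site pairs with the reverse site to give a product ending at position 113: sizes 45, 29 bp.

Two products: 45 bp, 29 bp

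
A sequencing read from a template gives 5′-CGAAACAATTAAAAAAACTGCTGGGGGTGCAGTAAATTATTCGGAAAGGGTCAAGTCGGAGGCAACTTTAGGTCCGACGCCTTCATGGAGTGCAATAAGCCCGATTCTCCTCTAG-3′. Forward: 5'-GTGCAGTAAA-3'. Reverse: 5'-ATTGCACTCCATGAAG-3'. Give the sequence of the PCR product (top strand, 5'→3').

5'-GTGCAGTAAATTATTCGGAAAGGGTCAAGTCGGAGGCAACTTTAGGTCCGACGCCTTCATGGAGTGCAAT-3'

Forward primer GTGCAGTAAA is found on the top strand at positions 27–36.
The reverse primer's reverse complement is CTTCATGGAGTGCAAT, which matches the template at positions 81–96.
The product is the template from position 27 through 96 (70 bp).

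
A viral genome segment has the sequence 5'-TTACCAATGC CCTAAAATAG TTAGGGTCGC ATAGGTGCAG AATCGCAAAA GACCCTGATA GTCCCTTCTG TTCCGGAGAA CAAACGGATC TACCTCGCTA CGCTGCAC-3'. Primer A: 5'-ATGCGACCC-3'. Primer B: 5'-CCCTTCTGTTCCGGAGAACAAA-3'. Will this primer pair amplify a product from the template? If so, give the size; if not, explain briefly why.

Primer A (ATGCGACCC) has reverse complement GGGTCGCAT, which matches the top strand at positions 24–32; primer A anneals to the top strand there with its 3' end pointing upstream toward position 24.
Primer B (CCCTTCTGTTCCGGAGAACAAA) matches the top strand directly at positions 63–84; it anneals to the bottom strand with its 3' end pointing downstream toward position 84.
The 3' ends diverge (primer A extends toward position 1, primer B toward position 108), so the primers never converge on a shared product.

No product — the primers' 3' ends point away from each other.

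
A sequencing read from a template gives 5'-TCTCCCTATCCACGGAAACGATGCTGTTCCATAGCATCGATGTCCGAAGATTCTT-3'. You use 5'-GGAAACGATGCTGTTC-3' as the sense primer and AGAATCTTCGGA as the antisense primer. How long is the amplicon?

Forward primer GGAAACGATGCTGTTC is found on the top strand at positions 14–29.
Taking the reverse complement of AGAATCTTCGGA gives TCCGAAGATTCT, found at positions 43–54 on the template; the primer anneals here to the top strand with its 3' end pointing upstream.
The product runs from position 14 to position 54, so its length is 54 − 14 + 1 = 41 bp.

41 bp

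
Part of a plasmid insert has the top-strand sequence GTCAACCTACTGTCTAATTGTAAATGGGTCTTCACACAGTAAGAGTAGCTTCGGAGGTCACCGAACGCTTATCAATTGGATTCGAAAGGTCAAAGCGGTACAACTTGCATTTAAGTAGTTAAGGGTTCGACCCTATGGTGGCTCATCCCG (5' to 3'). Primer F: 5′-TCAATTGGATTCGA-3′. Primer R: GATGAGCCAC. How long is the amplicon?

76 bp

Scanning the template, TCAATTGGATTCGA occurs at positions 72–85; this primer anneals to the bottom strand there with its 3' end pointing downstream.
Taking the reverse complement of GATGAGCCAC gives GTGGCTCATC, found at positions 138–147 on the template; the primer anneals here to the top strand with its 3' end pointing upstream.
Product length = (reverse-primer end) − (forward-primer start) + 1 = 147 − 72 + 1 = 76 bp.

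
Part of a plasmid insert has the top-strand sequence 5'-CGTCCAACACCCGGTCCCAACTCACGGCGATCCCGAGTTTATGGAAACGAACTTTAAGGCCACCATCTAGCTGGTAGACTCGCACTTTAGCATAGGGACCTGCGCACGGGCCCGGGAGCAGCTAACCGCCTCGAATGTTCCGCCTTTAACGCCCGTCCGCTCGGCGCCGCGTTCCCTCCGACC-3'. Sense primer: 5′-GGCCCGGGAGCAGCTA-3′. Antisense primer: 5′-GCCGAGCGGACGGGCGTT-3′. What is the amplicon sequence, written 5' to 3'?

The forward primer matches the template at positions 109–124.
The reverse primer's reverse complement is AACGCCCGTCCGCTCGGC, which matches the template at positions 148–165.
The product is the template from position 109 through 165 (57 bp).

5'-GGCCCGGGAGCAGCTAACCGCCTCGAATGTTCCGCCTTTAACGCCCGTCCGCTCGGC-3'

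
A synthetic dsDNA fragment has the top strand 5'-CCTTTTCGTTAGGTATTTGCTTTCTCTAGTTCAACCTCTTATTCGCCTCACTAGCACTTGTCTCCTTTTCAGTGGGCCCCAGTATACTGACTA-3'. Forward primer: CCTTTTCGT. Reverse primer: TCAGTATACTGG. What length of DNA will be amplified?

Forward primer CCTTTTCGT is found on the top strand at positions 1–9.
Taking the reverse complement of TCAGTATACTGG gives CCAGTATACTGA, found at positions 79–90 on the template; the primer anneals here to the top strand with its 3' end pointing upstream.
Amplicon spans positions 1–90: 90 bp.

90 bp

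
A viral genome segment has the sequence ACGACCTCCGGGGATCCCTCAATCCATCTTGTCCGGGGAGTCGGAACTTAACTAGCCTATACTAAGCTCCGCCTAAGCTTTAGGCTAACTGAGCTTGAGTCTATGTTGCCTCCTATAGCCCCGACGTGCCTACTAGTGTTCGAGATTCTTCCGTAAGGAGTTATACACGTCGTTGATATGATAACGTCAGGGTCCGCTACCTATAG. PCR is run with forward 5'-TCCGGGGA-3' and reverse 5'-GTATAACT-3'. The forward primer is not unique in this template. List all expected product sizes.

The forward primer TCCGGGGA matches the top strand at positions 7–14, 32–39.
The reverse primer's reverse complement is AGTTATAC, matching at positions 159–166.
Each forward site pairs with the reverse site to give a product ending at position 166: sizes 160, 135 bp.

160 bp, 135 bp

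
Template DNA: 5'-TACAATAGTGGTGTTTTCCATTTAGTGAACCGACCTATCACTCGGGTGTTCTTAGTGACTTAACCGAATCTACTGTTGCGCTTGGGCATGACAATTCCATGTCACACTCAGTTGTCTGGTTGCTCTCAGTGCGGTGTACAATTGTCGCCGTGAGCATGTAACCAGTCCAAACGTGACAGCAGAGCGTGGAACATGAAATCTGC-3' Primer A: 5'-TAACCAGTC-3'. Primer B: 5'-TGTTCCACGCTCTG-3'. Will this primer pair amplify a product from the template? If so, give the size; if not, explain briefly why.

Yes — a 35 bp product.

Primer A (TAACCAGTC) matches the top strand at positions 159–167; it acts as a forward primer.
Primer B's reverse complement is CAGAGCGTGGAACA, matching the top strand at positions 180–193; it acts as a reverse primer.
The 3' ends face each other across positions 159–193, giving a 35 bp product.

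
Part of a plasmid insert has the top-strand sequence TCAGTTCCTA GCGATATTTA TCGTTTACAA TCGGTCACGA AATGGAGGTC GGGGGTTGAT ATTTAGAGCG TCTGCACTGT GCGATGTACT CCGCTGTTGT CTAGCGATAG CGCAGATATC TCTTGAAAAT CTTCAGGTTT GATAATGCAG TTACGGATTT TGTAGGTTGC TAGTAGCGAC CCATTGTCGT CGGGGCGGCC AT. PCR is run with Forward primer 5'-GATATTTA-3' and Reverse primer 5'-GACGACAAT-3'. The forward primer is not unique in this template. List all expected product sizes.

179 bp, 134 bp

The forward primer GATATTTA matches the top strand at positions 13–20, 58–65.
The reverse primer's reverse complement is ATTGTCGTC, matching at positions 183–191.
Each forward site pairs with the reverse site to give a product ending at position 191: sizes 179, 134 bp.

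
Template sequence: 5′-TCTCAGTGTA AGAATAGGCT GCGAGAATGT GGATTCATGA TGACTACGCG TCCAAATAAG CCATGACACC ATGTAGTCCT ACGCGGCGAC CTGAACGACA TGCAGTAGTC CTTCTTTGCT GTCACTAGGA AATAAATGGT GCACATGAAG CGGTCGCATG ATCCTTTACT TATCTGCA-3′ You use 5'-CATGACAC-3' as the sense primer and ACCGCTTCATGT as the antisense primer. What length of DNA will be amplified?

93 bp

The forward primer matches the template at positions 62–69.
The reverse primer's reverse complement is ACATGAAGCGGT, which matches the template at positions 143–154.
Product length = (reverse-primer end) − (forward-primer start) + 1 = 154 − 62 + 1 = 93 bp.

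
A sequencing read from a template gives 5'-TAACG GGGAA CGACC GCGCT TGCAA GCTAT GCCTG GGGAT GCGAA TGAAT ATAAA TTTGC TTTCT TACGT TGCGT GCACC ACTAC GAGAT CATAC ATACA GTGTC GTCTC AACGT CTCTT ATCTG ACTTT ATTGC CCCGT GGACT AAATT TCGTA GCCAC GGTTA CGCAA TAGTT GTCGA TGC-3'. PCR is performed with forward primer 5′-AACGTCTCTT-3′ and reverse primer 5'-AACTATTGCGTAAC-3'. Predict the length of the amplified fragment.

Scanning the template, AACGTCTCTT occurs at positions 111–120; this primer anneals to the bottom strand there with its 3' end pointing downstream.
Taking the reverse complement of AACTATTGCGTAAC gives GTTACGCAATAGTT, found at positions 162–175 on the template; the primer anneals here to the top strand with its 3' end pointing upstream.
Amplicon spans positions 111–175: 65 bp.

65 bp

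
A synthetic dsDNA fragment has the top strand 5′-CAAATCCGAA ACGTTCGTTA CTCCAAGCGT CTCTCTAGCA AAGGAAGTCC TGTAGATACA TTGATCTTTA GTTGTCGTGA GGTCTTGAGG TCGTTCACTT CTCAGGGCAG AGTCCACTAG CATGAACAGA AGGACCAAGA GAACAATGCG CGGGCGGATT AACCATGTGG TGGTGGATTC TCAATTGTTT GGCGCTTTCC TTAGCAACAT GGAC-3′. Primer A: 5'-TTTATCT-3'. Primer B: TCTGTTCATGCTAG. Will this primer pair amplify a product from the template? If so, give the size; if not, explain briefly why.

No product — primer A has no binding site in the template.

Primer A (TTTATCT) does not match the top strand, and its reverse complement AGATAAA does not match either.
With no annealing site for primer A, no amplification occurs.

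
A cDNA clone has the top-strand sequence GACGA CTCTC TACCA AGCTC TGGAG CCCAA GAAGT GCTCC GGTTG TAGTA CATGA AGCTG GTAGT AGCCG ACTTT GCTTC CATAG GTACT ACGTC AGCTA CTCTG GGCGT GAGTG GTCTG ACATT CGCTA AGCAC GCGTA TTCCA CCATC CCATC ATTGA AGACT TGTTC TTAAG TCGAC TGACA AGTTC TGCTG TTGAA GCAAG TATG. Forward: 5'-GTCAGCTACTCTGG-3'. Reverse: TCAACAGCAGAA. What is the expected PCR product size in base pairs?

Forward primer GTCAGCTACTCTGG is found on the top strand at positions 93–106.
The reverse primer's reverse complement is TTCTGCTGTTGA, which matches the template at positions 188–199.
The product runs from position 93 to position 199, so its length is 199 − 93 + 1 = 107 bp.

107 bp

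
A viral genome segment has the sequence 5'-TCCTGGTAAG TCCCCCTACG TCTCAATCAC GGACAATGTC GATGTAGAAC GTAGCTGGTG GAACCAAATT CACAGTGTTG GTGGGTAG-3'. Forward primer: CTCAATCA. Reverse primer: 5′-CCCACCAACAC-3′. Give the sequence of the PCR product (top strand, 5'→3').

5'-CTCAATCACGGACAATGTCGATGTAGAACGTAGCTGGTGGAACCAAATTCACAGTGTTGGTGGG-3'

The forward primer matches the template at positions 22–29.
Reverse complement of the reverse primer: GTGTTGGTGGG. This occurs on the top strand at positions 75–85.
The product is the template from position 22 through 85 (64 bp).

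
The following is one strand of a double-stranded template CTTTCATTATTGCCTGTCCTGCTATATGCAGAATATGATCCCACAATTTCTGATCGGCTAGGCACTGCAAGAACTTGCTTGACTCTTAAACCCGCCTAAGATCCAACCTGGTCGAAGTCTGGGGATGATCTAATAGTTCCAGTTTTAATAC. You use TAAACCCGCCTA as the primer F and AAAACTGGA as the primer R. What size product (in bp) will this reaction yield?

Scanning the template, TAAACCCGCCTA occurs at positions 87–98; this primer anneals to the bottom strand there with its 3' end pointing downstream.
Reverse complement of the reverse primer: TCCAGTTTT. This occurs on the top strand at positions 138–146.
The product runs from position 87 to position 146, so its length is 146 − 87 + 1 = 60 bp.

60 bp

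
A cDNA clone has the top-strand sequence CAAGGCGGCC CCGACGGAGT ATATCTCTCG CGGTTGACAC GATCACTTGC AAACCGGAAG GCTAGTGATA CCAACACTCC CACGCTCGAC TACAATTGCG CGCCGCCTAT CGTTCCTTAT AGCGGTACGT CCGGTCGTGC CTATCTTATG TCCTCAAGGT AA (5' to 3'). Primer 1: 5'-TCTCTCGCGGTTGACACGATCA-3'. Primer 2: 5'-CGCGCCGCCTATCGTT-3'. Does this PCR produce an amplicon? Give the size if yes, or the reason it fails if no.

No product — both primers anneal to the same strand and extend in the same direction.

Primer 1 (TCTCTCGCGGTTGACACGATCA) matches the top strand at positions 24–45 (3' end points downstream).
Primer 2 (CGCGCCGCCTATCGTT) also matches the top strand directly, at positions 99–114 — its reverse complement AACGATAGGCGGCGCG is not present.
Both primers anneal to the bottom strand with 3' ends pointing the same way, so neither can prime synthesis back toward the other.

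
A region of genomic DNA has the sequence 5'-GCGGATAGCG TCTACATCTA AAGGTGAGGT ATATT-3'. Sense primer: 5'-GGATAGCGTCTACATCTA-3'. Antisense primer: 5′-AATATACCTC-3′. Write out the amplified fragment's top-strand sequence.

The forward primer matches the template at positions 3–20.
Reverse complement of the reverse primer: GAGGTATATT. This occurs on the top strand at positions 26–35.
The product is the template from position 3 through 35 (33 bp).

5'-GGATAGCGTCTACATCTAAAGGTGAGGTATATT-3'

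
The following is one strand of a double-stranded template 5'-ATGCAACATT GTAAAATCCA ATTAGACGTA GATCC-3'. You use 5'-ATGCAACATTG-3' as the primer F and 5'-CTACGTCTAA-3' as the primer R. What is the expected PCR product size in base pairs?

The forward primer matches the template at positions 1–11.
Reverse complement of the reverse primer: TTAGACGTAG. This occurs on the top strand at positions 22–31.
Product length = (reverse-primer end) − (forward-primer start) + 1 = 31 − 1 + 1 = 31 bp.

31 bp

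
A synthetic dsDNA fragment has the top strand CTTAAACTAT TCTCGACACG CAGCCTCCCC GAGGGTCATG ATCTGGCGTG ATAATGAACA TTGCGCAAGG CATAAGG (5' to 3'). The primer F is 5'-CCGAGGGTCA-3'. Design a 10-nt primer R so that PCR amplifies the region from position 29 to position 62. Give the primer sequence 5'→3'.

5'-AATGTTCATT-3'

The product's 3' end on the top strand is position 62.
The reverse primer anneals to the top strand over positions 53–62, i.e. to AATGAACATT.
Its sequence written 5'→3' is the reverse complement: AATGTTCATT.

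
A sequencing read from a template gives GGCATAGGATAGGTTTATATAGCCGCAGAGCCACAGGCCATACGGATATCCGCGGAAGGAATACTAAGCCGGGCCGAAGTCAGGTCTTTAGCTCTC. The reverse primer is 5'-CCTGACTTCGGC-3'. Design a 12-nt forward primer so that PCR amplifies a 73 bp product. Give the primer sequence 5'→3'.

The reverse primer's reverse complement GCCGAAGTCAGG matches the template at positions 73–84, so the product ends at position 84.
A 73 bp product then starts at position 84 − 73 + 1 = 12.
The forward primer is identical to the top strand there: GGTTTATATAGC.

5'-GGTTTATATAGC-3'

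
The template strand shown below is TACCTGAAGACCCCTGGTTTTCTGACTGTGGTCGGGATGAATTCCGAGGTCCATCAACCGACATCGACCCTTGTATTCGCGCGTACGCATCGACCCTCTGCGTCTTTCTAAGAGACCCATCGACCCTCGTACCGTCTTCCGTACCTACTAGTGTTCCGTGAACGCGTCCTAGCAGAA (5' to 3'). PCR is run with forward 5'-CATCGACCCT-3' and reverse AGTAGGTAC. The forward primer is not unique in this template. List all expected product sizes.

88 bp, 62 bp, 32 bp

The forward primer CATCGACCCT matches the top strand at positions 62–71, 88–97, 118–127.
The reverse primer's reverse complement is GTACCTACT, matching at positions 141–149.
Each forward site pairs with the reverse site to give a product ending at position 149: sizes 88, 62, 32 bp.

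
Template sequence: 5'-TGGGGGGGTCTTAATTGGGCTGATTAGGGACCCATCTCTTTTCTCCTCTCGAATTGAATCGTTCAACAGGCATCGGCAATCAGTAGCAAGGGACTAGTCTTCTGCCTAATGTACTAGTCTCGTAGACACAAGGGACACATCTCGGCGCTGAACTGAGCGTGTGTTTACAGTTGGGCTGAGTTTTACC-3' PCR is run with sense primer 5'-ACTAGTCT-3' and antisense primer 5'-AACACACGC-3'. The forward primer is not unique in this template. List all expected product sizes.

The forward primer ACTAGTCT matches the top strand at positions 93–100, 113–120.
The reverse primer's reverse complement is GCGTGTGTT, matching at positions 157–165.
Each forward site pairs with the reverse site to give a product ending at position 165: sizes 73, 53 bp.

73 bp, 53 bp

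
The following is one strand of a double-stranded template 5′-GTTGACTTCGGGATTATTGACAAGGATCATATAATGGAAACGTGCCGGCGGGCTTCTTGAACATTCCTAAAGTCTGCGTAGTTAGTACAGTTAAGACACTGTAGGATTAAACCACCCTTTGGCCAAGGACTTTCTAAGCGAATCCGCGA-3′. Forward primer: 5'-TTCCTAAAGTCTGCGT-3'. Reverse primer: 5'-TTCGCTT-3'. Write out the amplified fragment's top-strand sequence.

Forward primer TTCCTAAAGTCTGCGT is found on the top strand at positions 64–79.
The reverse primer's reverse complement is AAGCGAA, which matches the template at positions 136–142.
The product is the template from position 64 through 142 (79 bp).

5'-TTCCTAAAGTCTGCGTAGTTAGTACAGTTAAGACACTGTAGGATTAAACCACCCTTTGGCCAAGGACTTTCTAAGCGAA-3'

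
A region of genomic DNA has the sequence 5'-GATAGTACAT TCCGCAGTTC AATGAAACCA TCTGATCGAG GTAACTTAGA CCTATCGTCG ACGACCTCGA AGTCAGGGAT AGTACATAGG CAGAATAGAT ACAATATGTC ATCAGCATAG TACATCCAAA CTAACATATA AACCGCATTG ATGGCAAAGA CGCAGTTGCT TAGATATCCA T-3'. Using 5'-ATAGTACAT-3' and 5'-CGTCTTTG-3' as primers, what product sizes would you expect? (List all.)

161 bp, 84 bp, 46 bp

The forward primer ATAGTACAT matches the top strand at positions 2–10, 79–87, 117–125.
The reverse primer's reverse complement is CAAAGACG, matching at positions 155–162.
Each forward site pairs with the reverse site to give a product ending at position 162: sizes 161, 84, 46 bp.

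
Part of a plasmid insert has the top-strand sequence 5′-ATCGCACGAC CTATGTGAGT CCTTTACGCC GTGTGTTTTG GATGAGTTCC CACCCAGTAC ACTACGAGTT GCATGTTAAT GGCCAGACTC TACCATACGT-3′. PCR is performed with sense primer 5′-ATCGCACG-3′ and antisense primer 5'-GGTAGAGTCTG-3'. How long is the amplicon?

94 bp

Scanning the template, ATCGCACG occurs at positions 1–8; this primer anneals to the bottom strand there with its 3' end pointing downstream.
Reverse complement of the reverse primer: CAGACTCTACC. This occurs on the top strand at positions 84–94.
Product length = (reverse-primer end) − (forward-primer start) + 1 = 94 − 1 + 1 = 94 bp.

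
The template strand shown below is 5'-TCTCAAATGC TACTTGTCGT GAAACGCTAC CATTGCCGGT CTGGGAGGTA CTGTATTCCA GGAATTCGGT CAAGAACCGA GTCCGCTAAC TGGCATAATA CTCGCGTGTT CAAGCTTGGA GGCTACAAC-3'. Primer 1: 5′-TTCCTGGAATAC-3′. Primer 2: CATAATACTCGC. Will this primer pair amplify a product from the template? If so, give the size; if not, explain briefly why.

No product — the primers' 3' ends point away from each other.

Primer 1 (TTCCTGGAATAC) has reverse complement GTATTCCAGGAA, which matches the top strand at positions 53–64; primer 1 anneals to the top strand there with its 3' end pointing upstream toward position 53.
Primer 2 (CATAATACTCGC) matches the top strand directly at positions 94–105; it anneals to the bottom strand with its 3' end pointing downstream toward position 105.
The 3' ends diverge (primer 1 extends toward position 1, primer 2 toward position 129), so the primers never converge on a shared product.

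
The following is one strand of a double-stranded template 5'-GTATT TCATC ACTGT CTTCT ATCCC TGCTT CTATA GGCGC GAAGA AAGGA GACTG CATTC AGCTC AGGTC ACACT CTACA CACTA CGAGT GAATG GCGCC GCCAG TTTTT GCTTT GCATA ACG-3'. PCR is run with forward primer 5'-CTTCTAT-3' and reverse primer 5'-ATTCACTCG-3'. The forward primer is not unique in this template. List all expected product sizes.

The forward primer CTTCTAT matches the top strand at positions 16–22, 28–34.
The reverse primer's reverse complement is CGAGTGAAT, matching at positions 86–94.
Each forward site pairs with the reverse site to give a product ending at position 94: sizes 79, 67 bp.

79 bp, 67 bp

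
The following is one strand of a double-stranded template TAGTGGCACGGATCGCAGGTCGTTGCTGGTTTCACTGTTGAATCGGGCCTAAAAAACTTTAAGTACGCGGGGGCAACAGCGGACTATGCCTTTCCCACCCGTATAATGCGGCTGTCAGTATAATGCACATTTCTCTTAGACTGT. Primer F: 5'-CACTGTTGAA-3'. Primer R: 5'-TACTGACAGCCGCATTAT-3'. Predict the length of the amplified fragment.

The forward primer matches the template at positions 33–42.
Reverse complement of the reverse primer: ATAATGCGGCTGTCAGTA. This occurs on the top strand at positions 103–120.
Amplicon spans positions 33–120: 88 bp.

88 bp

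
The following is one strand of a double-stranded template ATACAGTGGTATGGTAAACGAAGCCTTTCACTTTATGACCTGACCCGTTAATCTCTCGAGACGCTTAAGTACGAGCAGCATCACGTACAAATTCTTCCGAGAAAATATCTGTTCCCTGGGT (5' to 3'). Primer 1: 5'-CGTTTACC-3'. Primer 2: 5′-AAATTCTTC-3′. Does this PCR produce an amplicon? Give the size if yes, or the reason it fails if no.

No product — the primers' 3' ends point away from each other.

Primer 1 (CGTTTACC) has reverse complement GGTAAACG, which matches the top strand at positions 13–20; primer 1 anneals to the top strand there with its 3' end pointing upstream toward position 13.
Primer 2 (AAATTCTTC) matches the top strand directly at positions 89–97; it anneals to the bottom strand with its 3' end pointing downstream toward position 97.
The 3' ends diverge (primer 1 extends toward position 1, primer 2 toward position 121), so the primers never converge on a shared product.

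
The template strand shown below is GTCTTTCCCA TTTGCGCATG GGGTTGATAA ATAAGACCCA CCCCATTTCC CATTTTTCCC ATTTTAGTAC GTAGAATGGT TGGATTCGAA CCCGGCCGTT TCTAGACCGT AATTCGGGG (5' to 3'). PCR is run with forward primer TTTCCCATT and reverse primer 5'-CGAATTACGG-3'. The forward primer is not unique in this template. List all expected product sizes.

113 bp, 71 bp, 62 bp

The forward primer TTTCCCATT matches the top strand at positions 4–12, 46–54, 55–63.
The reverse primer's reverse complement is CCGTAATTCG, matching at positions 107–116.
Each forward site pairs with the reverse site to give a product ending at position 116: sizes 113, 71, 62 bp.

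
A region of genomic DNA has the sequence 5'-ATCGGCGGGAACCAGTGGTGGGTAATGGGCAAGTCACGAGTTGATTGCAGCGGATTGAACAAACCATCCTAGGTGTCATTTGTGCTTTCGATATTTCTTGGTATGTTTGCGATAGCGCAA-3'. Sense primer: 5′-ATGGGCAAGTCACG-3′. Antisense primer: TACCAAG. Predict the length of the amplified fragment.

Scanning the template, ATGGGCAAGTCACG occurs at positions 25–38; this primer anneals to the bottom strand there with its 3' end pointing downstream.
Taking the reverse complement of TACCAAG gives CTTGGTA, found at positions 97–103 on the template; the primer anneals here to the top strand with its 3' end pointing upstream.
The product runs from position 25 to position 103, so its length is 103 − 25 + 1 = 79 bp.

79 bp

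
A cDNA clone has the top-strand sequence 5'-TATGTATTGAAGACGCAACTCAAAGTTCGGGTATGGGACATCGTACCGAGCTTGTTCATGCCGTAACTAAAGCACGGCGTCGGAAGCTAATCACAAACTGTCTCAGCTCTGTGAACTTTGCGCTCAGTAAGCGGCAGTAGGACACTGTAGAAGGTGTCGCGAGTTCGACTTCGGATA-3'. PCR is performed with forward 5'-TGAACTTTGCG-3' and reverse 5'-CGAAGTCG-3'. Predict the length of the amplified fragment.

62 bp

The forward primer matches the template at positions 112–122.
Taking the reverse complement of CGAAGTCG gives CGACTTCG, found at positions 166–173 on the template; the primer anneals here to the top strand with its 3' end pointing upstream.
The product runs from position 112 to position 173, so its length is 173 − 112 + 1 = 62 bp.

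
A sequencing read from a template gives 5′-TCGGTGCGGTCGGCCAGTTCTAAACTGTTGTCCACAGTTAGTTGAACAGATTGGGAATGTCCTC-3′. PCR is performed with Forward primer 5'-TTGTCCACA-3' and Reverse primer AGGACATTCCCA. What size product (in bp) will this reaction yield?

Forward primer TTGTCCACA is found on the top strand at positions 28–36.
The reverse primer's reverse complement is TGGGAATGTCCT, which matches the template at positions 52–63.
Product length = (reverse-primer end) − (forward-primer start) + 1 = 63 − 28 + 1 = 36 bp.

36 bp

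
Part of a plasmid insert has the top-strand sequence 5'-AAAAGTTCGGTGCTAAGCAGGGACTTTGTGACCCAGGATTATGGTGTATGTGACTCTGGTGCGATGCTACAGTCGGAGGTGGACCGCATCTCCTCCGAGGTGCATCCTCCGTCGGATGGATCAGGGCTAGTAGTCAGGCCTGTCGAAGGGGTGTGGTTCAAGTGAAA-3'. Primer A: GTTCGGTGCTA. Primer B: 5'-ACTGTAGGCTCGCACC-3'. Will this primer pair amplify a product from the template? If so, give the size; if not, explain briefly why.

No product — primer B has no binding site in the template.

Primer B (ACTGTAGGCTCGCACC) does not match the top strand, and its reverse complement GGTGCGAGCCTACAGT does not match either.
With no annealing site for primer B, no amplification occurs.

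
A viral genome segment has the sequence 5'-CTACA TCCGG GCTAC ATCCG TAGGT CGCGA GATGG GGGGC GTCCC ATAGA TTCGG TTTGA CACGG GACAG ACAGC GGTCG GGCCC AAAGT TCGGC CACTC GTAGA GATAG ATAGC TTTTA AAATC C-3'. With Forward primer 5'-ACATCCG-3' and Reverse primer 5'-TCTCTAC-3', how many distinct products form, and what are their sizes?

The forward primer ACATCCG matches the top strand at positions 3–9, 14–20.
The reverse primer's reverse complement is GTAGAGA, matching at positions 101–107.
Each forward site pairs with the reverse site to give a product ending at position 107: sizes 105, 94 bp.

Two products: 105 bp, 94 bp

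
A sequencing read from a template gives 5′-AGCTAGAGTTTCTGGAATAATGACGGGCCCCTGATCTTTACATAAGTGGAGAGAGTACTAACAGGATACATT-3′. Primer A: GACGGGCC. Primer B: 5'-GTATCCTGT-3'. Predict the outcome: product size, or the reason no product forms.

Primer A (GACGGGCC) matches the top strand at positions 22–29; it acts as a forward primer.
Primer B's reverse complement is ACAGGATAC, matching the top strand at positions 61–69; it acts as a reverse primer.
The 3' ends face each other across positions 22–69, giving a 48 bp product.

Yes — a 48 bp product.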